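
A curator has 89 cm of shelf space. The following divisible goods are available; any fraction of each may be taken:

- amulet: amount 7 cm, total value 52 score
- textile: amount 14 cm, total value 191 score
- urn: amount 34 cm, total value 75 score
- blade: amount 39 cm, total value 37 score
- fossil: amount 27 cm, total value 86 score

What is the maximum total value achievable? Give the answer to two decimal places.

Take in order of value per unit:
- textile (191/14 per unit): all 14 → value 191, running total 191.00
- amulet (52/7 per unit): all 7 → value 52, running total 243.00
- fossil (86/27 per unit): all 27 → value 86, running total 329.00
- urn (75/34 per unit): all 34 → value 75, running total 404.00
- blade (37/39 per unit): 7 of 39 → value 7×37/39 = 6.6410, running total 410.64
Total 410.64.

410.64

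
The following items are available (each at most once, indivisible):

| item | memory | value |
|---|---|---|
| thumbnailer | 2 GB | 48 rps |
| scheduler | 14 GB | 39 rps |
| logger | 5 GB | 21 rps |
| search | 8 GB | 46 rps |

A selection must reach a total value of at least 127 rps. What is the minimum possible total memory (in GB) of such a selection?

24

Subsets with value ≥ 127, sorted by total memory:
- thumbnailer+scheduler+search: memory 24, value 133
- thumbnailer+scheduler+logger+search: memory 29, value 154
Minimum memory: 24 GB.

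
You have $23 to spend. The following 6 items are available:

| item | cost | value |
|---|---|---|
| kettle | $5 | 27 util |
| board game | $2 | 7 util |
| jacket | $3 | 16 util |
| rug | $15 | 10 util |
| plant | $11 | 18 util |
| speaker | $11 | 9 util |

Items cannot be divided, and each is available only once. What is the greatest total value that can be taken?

Check high-value combinations within $23:
- kettle+board game+jacket+plant: cost 5+2+3+11=21, value 27+7+16+18=68
- kettle+jacket+plant: cost 5+3+11=19, value 27+16+18=61
- kettle+board game+jacket+speaker: cost 5+2+3+11=21, value 27+7+16+9=59
Best: 68 util.

68 util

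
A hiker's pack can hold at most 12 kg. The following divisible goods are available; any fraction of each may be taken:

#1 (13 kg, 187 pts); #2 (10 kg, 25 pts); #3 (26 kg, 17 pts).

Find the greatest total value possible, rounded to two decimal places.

172.62

Take in order of value per unit:
- #1 (187/13 per unit): 12 of 13 → value 12×187/13 = 172.6154, running total 172.62
Total 172.62.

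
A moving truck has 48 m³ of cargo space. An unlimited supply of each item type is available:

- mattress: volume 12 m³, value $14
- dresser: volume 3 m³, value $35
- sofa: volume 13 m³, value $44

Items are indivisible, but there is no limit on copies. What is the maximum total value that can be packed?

Best value-per-unit is dresser at 35/3, and filling with it alone uses volume 16×3=48. No mix of the others beats 16×35 = 560.

$560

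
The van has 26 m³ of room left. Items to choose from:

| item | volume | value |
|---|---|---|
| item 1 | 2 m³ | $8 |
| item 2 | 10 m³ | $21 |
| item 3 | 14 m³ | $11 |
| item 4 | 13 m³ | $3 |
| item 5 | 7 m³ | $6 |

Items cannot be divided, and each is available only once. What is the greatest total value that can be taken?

$40

This is a 0/1 knapsack; check combinations near the capacity.
- item 1+item 2+item 3: volume 2+10+14=26, value 8+21+11=40
- item 1+item 2+item 5: volume 2+10+7=19, value 8+21+6=35
- item 2+item 3: volume 10+14=24, value 21+11=32
- item 1+item 2+item 4: volume 2+10+13=25, value 8+21+3=32
Best: $40.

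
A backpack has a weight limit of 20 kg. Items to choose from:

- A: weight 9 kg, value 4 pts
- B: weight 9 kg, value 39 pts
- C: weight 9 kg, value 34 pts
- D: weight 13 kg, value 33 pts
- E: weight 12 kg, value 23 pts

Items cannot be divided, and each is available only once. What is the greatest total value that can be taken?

73 pts

Check high-value combinations within 20 kg:
- B+C: weight 9+9=18, value 39+34=73
- A+B: weight 9+9=18, value 4+39=43
- B: weight 9, value 39
- A+C: weight 9+9=18, value 4+34=38
Best: 73 pts.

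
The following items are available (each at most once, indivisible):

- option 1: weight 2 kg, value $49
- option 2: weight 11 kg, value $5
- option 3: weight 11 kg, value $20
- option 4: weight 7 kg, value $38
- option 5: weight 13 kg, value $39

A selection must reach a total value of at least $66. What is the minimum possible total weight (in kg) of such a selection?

Subsets with value ≥ 66, sorted by total weight:
- option 1+option 4: weight 9, value 87
- option 1+option 3: weight 13, value 69
Minimum weight: 9 kg.

9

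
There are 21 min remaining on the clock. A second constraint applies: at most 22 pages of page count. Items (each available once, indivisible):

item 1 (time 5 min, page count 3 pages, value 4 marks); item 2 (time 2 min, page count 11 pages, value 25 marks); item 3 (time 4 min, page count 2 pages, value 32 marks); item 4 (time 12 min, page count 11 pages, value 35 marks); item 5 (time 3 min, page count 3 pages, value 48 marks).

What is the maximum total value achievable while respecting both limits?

115 marks

Feasible sets respecting both limits:
- item 3+item 4+item 5: time 19, page count 16, value 115
- item 1+item 2+item 3+item 5: time 14, page count 19, value 109
- item 2+item 3+item 5: time 9, page count 16, value 105
- item 1+item 4+item 5: time 20, page count 17, value 87
Best: 115 marks.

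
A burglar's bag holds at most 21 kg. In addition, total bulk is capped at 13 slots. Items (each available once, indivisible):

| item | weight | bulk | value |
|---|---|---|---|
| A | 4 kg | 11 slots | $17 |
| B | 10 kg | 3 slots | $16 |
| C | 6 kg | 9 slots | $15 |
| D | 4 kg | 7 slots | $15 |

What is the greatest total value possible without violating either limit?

Feasible sets respecting both limits:
- B+C: weight 16, bulk 12, value 31
- B+D: weight 14, bulk 10, value 31
- A: weight 4, bulk 11, value 17
Best: $31.

$31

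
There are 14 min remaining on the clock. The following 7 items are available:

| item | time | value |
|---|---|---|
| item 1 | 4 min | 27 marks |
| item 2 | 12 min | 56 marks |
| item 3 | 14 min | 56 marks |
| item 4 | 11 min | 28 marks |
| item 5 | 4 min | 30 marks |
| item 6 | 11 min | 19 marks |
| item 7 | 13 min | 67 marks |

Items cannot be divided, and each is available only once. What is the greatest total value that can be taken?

Check high-value combinations within 14 min:
- item 7: time 13, value 67
- item 1+item 5: time 4+4=8, value 27+30=57
- item 2: time 12, value 56
- item 3: time 14, value 56
Best: 67 marks.

67 marks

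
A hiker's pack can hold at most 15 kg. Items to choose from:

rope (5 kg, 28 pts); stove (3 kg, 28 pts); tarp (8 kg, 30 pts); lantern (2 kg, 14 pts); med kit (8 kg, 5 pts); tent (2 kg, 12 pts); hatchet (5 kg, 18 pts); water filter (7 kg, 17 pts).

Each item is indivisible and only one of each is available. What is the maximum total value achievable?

88 pts

This is a 0/1 knapsack; check combinations near the capacity.
- rope+stove+lantern+hatchet: weight 5+3+2+5=15, value 28+28+14+18=88
- rope+stove+tent+hatchet: weight 5+3+2+5=15, value 28+28+12+18=86
- stove+tarp+lantern+tent: weight 3+8+2+2=15, value 28+30+14+12=84
Best: 88 pts.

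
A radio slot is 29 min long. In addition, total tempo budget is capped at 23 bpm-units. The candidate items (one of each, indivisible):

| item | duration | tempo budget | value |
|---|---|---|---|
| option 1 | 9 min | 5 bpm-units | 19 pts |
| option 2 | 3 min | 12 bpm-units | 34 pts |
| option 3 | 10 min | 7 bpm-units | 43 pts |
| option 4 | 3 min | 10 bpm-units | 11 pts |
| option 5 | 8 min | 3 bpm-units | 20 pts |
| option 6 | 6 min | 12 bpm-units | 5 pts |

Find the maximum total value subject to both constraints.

Feasible sets respecting both limits:
- option 2+option 3+option 5: duration 21, tempo budget 22, value 97
- option 1+option 3+option 5: duration 27, tempo budget 15, value 82
- option 2+option 3: duration 13, tempo budget 19, value 77
- option 3+option 4+option 5: duration 21, tempo budget 20, value 74
Best: 97 pts.

97 pts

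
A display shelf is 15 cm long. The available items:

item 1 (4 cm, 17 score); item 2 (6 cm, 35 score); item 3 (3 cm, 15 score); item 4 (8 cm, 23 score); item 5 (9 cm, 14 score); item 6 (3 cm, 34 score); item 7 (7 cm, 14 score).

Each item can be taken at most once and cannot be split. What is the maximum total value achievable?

86 score

Check high-value combinations within 15 cm:
- item 1+item 2+item 6: length 4+6+3=13, value 17+35+34=86
- item 2+item 3+item 6: length 6+3+3=12, value 35+15+34=84
- item 1+item 4+item 6: length 4+8+3=15, value 17+23+34=74
Best: 86 score.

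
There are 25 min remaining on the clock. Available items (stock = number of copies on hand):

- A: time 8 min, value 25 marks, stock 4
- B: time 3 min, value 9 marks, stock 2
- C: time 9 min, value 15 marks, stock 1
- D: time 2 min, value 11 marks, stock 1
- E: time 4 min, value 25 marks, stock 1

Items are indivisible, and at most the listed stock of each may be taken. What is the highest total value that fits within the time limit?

Top feasible selections:
- 2×A + 1×B + 1×D + 1×E: time 25, value 95
- 2×A + 1×D + 1×E: time 22, value 86
Best: 95 marks.

95 marks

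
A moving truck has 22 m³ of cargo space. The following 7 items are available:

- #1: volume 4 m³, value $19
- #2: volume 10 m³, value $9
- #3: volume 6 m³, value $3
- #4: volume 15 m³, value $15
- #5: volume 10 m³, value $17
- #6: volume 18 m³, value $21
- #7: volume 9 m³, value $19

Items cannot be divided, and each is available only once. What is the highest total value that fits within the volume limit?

This is a 0/1 knapsack; check combinations near the capacity.
- #1+#3+#7: volume 4+6+9=19, value 19+3+19=41
- #1+#6: volume 4+18=22, value 19+21=40
- #1+#3+#5: volume 4+6+10=20, value 19+3+17=39
- #1+#7: volume 4+9=13, value 19+19=38
- #1+#5: volume 4+10=14, value 19+17=36
Best: $41.

$41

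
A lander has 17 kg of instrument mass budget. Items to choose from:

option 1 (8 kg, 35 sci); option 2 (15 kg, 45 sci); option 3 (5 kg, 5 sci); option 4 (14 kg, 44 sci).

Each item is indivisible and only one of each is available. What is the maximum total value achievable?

This is a 0/1 knapsack; check combinations near the capacity.
- option 2: mass 15, value 45
- option 4: mass 14, value 44
- option 1+option 3: mass 8+5=13, value 35+5=40
Best: 45 sci.

45 sci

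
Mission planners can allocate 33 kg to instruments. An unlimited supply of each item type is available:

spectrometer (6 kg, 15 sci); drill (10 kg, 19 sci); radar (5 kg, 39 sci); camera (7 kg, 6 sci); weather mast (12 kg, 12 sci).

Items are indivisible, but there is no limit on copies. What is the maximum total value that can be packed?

Best value-per-unit is radar at 39/5, and filling with it alone uses mass 6×5=30. No mix of the others beats 6×39 = 234.

234 sci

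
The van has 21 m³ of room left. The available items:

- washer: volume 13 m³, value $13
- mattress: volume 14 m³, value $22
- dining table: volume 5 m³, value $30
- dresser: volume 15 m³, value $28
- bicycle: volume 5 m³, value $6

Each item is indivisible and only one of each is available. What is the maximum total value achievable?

This is a 0/1 knapsack; check combinations near the capacity.
- dining table+dresser: volume 5+15=20, value 30+28=58
- mattress+dining table: volume 14+5=19, value 22+30=52
- washer+dining table: volume 13+5=18, value 13+30=43
Best: $58.

$58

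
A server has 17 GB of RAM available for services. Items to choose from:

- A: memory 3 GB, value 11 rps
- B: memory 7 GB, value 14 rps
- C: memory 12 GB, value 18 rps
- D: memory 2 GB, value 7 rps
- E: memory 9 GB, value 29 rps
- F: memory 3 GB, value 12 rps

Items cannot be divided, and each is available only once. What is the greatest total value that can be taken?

59 rps

Check high-value combinations within 17 GB:
- A+D+E+F: memory 3+2+9+3=17, value 11+7+29+12=59
- A+E+F: memory 3+9+3=15, value 11+29+12=52
- D+E+F: memory 2+9+3=14, value 7+29+12=48
- A+D+E: memory 3+2+9=14, value 11+7+29=47
Best: 59 rps.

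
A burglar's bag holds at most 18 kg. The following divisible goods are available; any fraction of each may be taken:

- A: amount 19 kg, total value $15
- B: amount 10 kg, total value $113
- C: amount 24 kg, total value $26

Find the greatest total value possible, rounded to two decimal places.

Take in order of value per unit:
- B (113/10 per unit): all 10 → value 113, running total 113.00
- C (26/24 per unit): 8 of 24 → value 8×26/24 = 8.6667, running total 121.67
Total 121.67.

121.67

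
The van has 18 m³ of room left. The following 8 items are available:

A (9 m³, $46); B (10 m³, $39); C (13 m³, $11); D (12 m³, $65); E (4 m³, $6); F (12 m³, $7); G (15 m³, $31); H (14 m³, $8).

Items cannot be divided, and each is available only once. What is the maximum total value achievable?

$71

Check high-value combinations within 18 m³:
- D+E: volume 12+4=16, value 65+6=71
- D: volume 12, value 65
- A+E: volume 9+4=13, value 46+6=52
- A: volume 9, value 46
Best: $71.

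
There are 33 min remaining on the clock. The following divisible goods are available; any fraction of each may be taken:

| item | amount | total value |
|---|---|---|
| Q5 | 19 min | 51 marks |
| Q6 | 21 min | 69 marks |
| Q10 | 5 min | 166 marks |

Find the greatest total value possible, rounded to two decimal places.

253.79

Take in order of value per unit:
- Q10 (166/5 per unit): all 5 → value 166, running total 166.00
- Q6 (69/21 per unit): all 21 → value 69, running total 235.00
- Q5 (51/19 per unit): 7 of 19 → value 7×51/19 = 18.7895, running total 253.79
Total 253.79.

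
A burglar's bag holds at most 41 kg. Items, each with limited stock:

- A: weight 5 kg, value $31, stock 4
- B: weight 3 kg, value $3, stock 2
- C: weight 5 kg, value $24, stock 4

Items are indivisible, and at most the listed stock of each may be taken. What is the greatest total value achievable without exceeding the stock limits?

$220

Top feasible selections:
- 4×A + 4×C: weight 40, value 220
- 4×A + 2×B + 3×C: weight 41, value 202
- 4×A + 1×B + 3×C: weight 38, value 199
Best: $220.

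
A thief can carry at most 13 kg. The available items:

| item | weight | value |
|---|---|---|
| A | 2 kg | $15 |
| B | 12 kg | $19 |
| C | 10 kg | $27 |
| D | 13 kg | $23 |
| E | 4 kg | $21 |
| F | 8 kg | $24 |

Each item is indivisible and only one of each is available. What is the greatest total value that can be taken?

$45

Check high-value combinations within 13 kg:
- E+F: weight 4+8=12, value 21+24=45
- A+C: weight 2+10=12, value 15+27=42
- A+F: weight 2+8=10, value 15+24=39
- A+E: weight 2+4=6, value 15+21=36
Best: $45.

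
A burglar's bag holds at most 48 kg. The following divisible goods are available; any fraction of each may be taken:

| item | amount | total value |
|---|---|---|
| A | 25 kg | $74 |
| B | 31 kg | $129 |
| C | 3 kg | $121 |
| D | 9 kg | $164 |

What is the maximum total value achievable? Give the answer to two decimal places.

428.80

Take in order of value per unit:
- C (121/3 per unit): all 3 → value 121, running total 121.00
- D (164/9 per unit): all 9 → value 164, running total 285.00
- B (129/31 per unit): all 31 → value 129, running total 414.00
- A (74/25 per unit): 5 of 25 → value 5×74/25 = 14.8000, running total 428.80
Total 428.80.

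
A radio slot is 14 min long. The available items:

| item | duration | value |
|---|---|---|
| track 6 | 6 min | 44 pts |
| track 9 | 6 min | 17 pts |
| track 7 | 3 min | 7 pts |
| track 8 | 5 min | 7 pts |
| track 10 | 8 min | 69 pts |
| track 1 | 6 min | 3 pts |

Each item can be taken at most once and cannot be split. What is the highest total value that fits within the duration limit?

113 pts

Check high-value combinations within 14 min:
- track 6+track 10: duration 6+8=14, value 44+69=113
- track 9+track 10: duration 6+8=14, value 17+69=86
- track 7+track 10: duration 3+8=11, value 7+69=76
- track 8+track 10: duration 5+8=13, value 7+69=76
- track 10+track 1: duration 8+6=14, value 69+3=72
Best: 113 pts.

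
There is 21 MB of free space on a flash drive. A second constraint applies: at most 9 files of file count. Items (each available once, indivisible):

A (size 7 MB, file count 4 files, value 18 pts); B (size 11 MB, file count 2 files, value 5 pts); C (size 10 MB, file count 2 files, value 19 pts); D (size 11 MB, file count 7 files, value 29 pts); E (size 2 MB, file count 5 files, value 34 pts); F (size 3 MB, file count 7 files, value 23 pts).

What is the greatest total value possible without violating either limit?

Feasible sets respecting both limits:
- C+E: size 12, file count 7, value 53
- A+E: size 9, file count 9, value 52
- C+D: size 21, file count 9, value 48
Best: 53 pts.

53 pts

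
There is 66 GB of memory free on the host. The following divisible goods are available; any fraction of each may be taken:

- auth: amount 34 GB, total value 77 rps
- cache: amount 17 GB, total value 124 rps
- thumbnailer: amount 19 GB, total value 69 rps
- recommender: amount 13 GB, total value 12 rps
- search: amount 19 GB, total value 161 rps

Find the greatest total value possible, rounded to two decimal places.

378.91

Take in order of value per unit:
- search (161/19 per unit): all 19 → value 161, running total 161.00
- cache (124/17 per unit): all 17 → value 124, running total 285.00
- thumbnailer (69/19 per unit): all 19 → value 69, running total 354.00
- auth (77/34 per unit): 11 of 34 → value 11×77/34 = 24.9118, running total 378.91
Total 378.91.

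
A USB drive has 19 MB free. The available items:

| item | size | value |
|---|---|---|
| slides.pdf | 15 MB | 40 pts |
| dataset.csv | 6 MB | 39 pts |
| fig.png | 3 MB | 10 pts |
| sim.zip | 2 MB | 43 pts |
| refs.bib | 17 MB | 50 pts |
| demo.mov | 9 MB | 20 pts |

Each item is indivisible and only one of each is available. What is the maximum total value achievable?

102 pts

This is a 0/1 knapsack; check combinations near the capacity.
- dataset.csv+sim.zip+demo.mov: size 6+2+9=17, value 39+43+20=102
- sim.zip+refs.bib: size 2+17=19, value 43+50=93
- dataset.csv+fig.png+sim.zip: size 6+3+2=11, value 39+10+43=92
- slides.pdf+sim.zip: size 15+2=17, value 40+43=83
Best: 102 pts.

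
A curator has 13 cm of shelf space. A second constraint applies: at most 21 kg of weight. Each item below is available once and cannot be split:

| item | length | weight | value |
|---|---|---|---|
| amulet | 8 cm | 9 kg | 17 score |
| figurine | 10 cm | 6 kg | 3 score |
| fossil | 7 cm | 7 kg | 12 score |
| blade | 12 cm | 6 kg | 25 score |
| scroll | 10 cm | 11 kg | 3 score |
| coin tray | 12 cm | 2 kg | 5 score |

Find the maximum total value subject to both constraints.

Feasible sets respecting both limits:
- blade: length 12, weight 6, value 25
- amulet: length 8, weight 9, value 17
- fossil: length 7, weight 7, value 12
Best: 25 score.

25 score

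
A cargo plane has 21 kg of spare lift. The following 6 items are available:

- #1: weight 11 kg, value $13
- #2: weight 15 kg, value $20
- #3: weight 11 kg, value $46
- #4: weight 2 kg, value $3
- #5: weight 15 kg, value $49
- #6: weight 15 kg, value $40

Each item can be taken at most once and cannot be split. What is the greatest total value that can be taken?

$52

Check high-value combinations within 21 kg:
- #4+#5: weight 2+15=17, value 3+49=52
- #3+#4: weight 11+2=13, value 46+3=49
- #5: weight 15, value 49
- #3: weight 11, value 46
Best: $52.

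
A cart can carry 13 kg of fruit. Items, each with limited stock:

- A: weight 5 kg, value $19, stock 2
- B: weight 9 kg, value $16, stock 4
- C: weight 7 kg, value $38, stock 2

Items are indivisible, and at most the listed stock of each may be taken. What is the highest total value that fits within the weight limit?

$57

Best selections within weight 13 and stock limits:
- 1×A + 1×C: weight 12, value 57
- 1×C: weight 7, value 38
- 2×A: weight 10, value 38
- 1×A: weight 5, value 19
Best: $57.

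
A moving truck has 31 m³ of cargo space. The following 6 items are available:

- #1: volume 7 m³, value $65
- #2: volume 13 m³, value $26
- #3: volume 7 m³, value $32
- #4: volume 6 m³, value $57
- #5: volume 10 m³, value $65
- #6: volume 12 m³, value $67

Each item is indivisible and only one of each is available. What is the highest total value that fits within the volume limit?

Check high-value combinations within 31 m³:
- #1+#3+#4+#5: volume 7+7+6+10=30, value 65+32+57+65=219
- #1+#5+#6: volume 7+10+12=29, value 65+65+67=197
- #1+#4+#6: volume 7+6+12=25, value 65+57+67=189
Best: $219.

$219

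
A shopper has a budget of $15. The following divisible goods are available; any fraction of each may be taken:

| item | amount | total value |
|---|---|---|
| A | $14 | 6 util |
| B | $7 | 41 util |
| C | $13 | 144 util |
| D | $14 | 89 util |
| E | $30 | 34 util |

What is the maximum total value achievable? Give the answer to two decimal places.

Take in order of value per unit:
- C (144/13 per unit): all 13 → value 144, running total 144.00
- D (89/14 per unit): 2 of 14 → value 2×89/14 = 12.7143, running total 156.71
Total 156.71.

156.71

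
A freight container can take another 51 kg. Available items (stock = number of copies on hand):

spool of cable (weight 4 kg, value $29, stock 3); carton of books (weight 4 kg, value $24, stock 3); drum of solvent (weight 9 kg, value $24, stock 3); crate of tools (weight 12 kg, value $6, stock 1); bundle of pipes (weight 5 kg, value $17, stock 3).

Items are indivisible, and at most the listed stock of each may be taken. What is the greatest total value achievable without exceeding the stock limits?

Best selections within weight 51 and stock limits:
- 3×spool of cable + 3×carton of books + 1×drum of solvent + 3×bundle of pipes: weight 48, value 234
- 3×spool of cable + 3×carton of books + 3×drum of solvent: weight 51, value 231
- 3×spool of cable + 3×carton of books + 2×drum of solvent + 1×bundle of pipes: weight 47, value 224
Best: $234.

$234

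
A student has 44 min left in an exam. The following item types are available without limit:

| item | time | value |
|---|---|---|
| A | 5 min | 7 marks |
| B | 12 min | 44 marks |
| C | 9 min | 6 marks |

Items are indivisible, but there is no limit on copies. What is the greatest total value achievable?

139 marks

Best value-per-unit is B at 44/12; filling with it alone gives 3×44 = 132.
Optimal mix: 1×A + 3×B → time 41, value 139.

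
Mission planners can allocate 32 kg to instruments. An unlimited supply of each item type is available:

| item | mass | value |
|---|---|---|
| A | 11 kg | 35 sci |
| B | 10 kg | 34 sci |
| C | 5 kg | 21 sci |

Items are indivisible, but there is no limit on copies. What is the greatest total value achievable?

Best value-per-unit is C at 21/5, and filling with it alone uses mass 6×5=30. No mix of the others beats 6×21 = 126.

126 sci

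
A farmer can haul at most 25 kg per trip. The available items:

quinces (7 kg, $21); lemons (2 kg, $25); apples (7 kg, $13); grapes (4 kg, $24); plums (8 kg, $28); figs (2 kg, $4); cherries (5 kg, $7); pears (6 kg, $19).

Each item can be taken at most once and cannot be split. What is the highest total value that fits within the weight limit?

Check high-value combinations within 25 kg:
- lemons+grapes+plums+cherries+pears: weight 2+4+8+5+6=25, value 25+24+28+7+19=103
- quinces+lemons+grapes+plums+figs: weight 7+2+4+8+2=23, value 21+25+24+28+4=102
- lemons+grapes+plums+figs+pears: weight 2+4+8+2+6=22, value 25+24+28+4+19=100
- quinces+lemons+grapes+plums: weight 7+2+4+8=21, value 21+25+24+28=98
- quinces+lemons+plums+figs+pears: weight 7+2+8+2+6=25, value 21+25+28+4+19=97
Best: $103.

$103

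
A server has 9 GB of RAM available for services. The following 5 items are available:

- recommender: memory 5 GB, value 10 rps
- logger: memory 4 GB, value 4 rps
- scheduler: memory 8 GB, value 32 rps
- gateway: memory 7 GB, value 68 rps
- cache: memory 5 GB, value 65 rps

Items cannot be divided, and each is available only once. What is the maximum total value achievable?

69 rps

Check high-value combinations within 9 GB:
- logger+cache: memory 4+5=9, value 4+65=69
- gateway: memory 7, value 68
- cache: memory 5, value 65
- scheduler: memory 8, value 32
- recommender+logger: memory 5+4=9, value 10+4=14
Best: 69 rps.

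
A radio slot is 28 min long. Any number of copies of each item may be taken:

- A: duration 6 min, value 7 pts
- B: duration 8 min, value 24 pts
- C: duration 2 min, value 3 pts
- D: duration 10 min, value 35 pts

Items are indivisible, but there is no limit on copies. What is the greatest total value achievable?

94 pts

Best value-per-unit is D at 35/10; filling with it alone gives 2×35 = 70.
Optimal mix: 1×B + 2×D → duration 28, value 94.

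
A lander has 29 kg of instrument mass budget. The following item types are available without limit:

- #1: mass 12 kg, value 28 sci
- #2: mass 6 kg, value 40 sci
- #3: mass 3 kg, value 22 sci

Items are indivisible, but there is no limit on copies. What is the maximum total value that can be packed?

198 sci

Best value-per-unit is #3 at 22/3, and filling with it alone uses mass 9×3=27. No mix of the others beats 9×22 = 198.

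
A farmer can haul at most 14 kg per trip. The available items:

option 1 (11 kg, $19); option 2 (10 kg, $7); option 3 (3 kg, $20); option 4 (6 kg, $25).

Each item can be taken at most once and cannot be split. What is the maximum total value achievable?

This is a 0/1 knapsack; check combinations near the capacity.
- option 3+option 4: weight 3+6=9, value 20+25=45
- option 1+option 3: weight 11+3=14, value 19+20=39
- option 2+option 3: weight 10+3=13, value 7+20=27
- option 4: weight 6, value 25
- option 3: weight 3, value 20
Best: $45.

$45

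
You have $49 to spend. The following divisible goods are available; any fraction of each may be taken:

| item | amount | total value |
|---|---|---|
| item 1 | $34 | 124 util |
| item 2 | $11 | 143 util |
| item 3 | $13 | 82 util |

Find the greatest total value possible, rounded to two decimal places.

316.18

Take in order of value per unit:
- item 2 (143/11 per unit): all 11 → value 143, running total 143.00
- item 3 (82/13 per unit): all 13 → value 82, running total 225.00
- item 1 (124/34 per unit): 25 of 34 → value 25×124/34 = 91.1765, running total 316.18
Total 316.18.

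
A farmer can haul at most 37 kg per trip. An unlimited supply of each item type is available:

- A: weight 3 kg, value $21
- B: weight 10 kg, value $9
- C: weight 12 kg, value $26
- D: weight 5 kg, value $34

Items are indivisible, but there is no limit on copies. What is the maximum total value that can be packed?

$257

Best value-per-unit is A at 21/3; filling with it alone gives 12×21 = 252.
Optimal mix: 9×A + 2×D → weight 37, value 257.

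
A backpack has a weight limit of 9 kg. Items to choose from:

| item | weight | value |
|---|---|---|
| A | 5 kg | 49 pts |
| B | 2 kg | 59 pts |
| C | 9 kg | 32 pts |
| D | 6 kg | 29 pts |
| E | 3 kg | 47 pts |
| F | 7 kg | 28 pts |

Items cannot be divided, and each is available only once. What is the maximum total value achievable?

Check high-value combinations within 9 kg:
- A+B: weight 5+2=7, value 49+59=108
- B+E: weight 2+3=5, value 59+47=106
- A+E: weight 5+3=8, value 49+47=96
- B+D: weight 2+6=8, value 59+29=88
- B+F: weight 2+7=9, value 59+28=87
Best: 108 pts.

108 pts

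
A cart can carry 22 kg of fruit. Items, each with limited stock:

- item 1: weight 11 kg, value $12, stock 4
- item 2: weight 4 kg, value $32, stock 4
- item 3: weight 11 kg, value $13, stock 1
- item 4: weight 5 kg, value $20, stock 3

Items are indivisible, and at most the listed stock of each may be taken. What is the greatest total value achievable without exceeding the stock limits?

$148

Best selections within weight 22 and stock limits:
- 4×item 2 + 1×item 4: weight 21, value 148
- 3×item 2 + 2×item 4: weight 22, value 136
- 4×item 2: weight 16, value 128
Best: $148.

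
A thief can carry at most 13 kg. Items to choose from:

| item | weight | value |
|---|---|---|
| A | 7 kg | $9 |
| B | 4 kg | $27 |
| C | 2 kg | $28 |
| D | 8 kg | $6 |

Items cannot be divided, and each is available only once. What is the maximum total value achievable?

$64

This is a 0/1 knapsack; check combinations near the capacity.
- A+B+C: weight 7+4+2=13, value 9+27+28=64
- B+C: weight 4+2=6, value 27+28=55
- A+C: weight 7+2=9, value 9+28=37
Best: $64.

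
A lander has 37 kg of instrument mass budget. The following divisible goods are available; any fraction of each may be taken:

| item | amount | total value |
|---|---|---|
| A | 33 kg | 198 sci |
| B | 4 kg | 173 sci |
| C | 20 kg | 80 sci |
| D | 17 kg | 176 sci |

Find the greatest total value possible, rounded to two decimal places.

445.00

Take in order of value per unit:
- B (173/4 per unit): all 4 → value 173, running total 173.00
- D (176/17 per unit): all 17 → value 176, running total 349.00
- A (198/33 per unit): 16 of 33 → value 16×198/33 = 96.0000, running total 445.00
Total 445.00.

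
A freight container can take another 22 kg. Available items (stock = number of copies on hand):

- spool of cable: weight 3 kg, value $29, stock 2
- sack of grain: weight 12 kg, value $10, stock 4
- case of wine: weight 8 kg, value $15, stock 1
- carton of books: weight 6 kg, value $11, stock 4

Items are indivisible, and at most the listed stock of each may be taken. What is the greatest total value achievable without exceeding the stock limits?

Top feasible selections:
- 2×spool of cable + 1×case of wine + 1×carton of books: weight 20, value 84
- 2×spool of cable + 2×carton of books: weight 18, value 80
- 2×spool of cable + 1×case of wine: weight 14, value 73
Best: $84.

$84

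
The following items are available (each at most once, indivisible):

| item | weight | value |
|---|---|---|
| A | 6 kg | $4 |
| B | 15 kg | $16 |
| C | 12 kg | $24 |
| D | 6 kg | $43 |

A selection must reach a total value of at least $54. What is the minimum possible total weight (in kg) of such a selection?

Subsets with value ≥ 54, sorted by total weight:
- C+D: weight 18, value 67
- B+D: weight 21, value 59
- A+C+D: weight 24, value 71
Minimum weight: 18 kg.

18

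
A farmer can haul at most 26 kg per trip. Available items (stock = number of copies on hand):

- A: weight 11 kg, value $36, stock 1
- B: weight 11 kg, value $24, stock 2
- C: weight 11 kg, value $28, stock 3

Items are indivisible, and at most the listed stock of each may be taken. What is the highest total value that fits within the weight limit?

$64

Top feasible selections:
- 1×A + 1×C: weight 22, value 64
- 1×A + 1×B: weight 22, value 60
- 2×C: weight 22, value 56
Best: $64.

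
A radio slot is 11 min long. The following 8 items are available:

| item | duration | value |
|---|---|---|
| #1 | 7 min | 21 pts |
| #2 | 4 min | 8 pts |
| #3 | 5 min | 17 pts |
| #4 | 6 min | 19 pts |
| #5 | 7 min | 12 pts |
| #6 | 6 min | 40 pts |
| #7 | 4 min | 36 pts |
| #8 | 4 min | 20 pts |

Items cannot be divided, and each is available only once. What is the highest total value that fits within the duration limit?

76 pts

Check high-value combinations within 11 min:
- #6+#7: duration 6+4=10, value 40+36=76
- #6+#8: duration 6+4=10, value 40+20=60
- #3+#6: duration 5+6=11, value 17+40=57
- #1+#7: duration 7+4=11, value 21+36=57
Best: 76 pts.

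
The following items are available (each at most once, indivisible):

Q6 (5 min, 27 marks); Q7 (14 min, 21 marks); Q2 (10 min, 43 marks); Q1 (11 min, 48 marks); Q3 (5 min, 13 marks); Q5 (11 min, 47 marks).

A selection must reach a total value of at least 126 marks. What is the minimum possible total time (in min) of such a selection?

31

Subsets with value ≥ 126, sorted by total time:
- Q6+Q2+Q1+Q3: time 31, value 131
- Q6+Q2+Q3+Q5: time 31, value 130
- Q2+Q1+Q5: time 32, value 138
Minimum time: 31 min.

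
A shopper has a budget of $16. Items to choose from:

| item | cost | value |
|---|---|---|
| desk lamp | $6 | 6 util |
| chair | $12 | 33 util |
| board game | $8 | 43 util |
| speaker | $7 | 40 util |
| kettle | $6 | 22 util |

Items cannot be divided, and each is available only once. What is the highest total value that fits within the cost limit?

This is a 0/1 knapsack; check combinations near the capacity.
- board game+speaker: cost 8+7=15, value 43+40=83
- board game+kettle: cost 8+6=14, value 43+22=65
- speaker+kettle: cost 7+6=13, value 40+22=62
- desk lamp+board game: cost 6+8=14, value 6+43=49
Best: 83 util.

83 util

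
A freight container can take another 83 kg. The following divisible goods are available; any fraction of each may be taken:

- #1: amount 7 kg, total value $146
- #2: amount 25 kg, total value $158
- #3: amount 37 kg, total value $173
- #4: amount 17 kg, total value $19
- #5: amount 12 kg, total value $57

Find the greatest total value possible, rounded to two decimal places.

536.24

Take in order of value per unit:
- #1 (146/7 per unit): all 7 → value 146, running total 146.00
- #2 (158/25 per unit): all 25 → value 158, running total 304.00
- #5 (57/12 per unit): all 12 → value 57, running total 361.00
- #3 (173/37 per unit): all 37 → value 173, running total 534.00
- #4 (19/17 per unit): 2 of 17 → value 2×19/17 = 2.2353, running total 536.24
Total 536.24.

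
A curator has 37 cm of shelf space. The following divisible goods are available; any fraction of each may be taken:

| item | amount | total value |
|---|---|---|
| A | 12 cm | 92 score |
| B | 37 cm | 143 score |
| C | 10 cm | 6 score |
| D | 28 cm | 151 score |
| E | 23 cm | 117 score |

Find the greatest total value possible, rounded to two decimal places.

Take in order of value per unit:
- A (92/12 per unit): all 12 → value 92, running total 92.00
- D (151/28 per unit): 25 of 28 → value 25×151/28 = 134.8214, running total 226.82
Total 226.82.

226.82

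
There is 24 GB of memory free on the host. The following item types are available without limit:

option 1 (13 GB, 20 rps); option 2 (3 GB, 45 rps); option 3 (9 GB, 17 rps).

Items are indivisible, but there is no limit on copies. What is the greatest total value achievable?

Best value-per-unit is option 2 at 45/3, and filling with it alone uses memory 8×3=24. No mix of the others beats 8×45 = 360.

360 rps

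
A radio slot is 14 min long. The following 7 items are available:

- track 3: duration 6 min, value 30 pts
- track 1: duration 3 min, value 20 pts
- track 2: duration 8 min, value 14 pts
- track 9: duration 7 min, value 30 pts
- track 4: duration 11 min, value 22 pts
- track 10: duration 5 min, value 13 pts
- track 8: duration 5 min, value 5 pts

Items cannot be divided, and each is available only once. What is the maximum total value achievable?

Check high-value combinations within 14 min:
- track 3+track 1+track 10: duration 6+3+5=14, value 30+20+13=63
- track 3+track 9: duration 6+7=13, value 30+30=60
- track 3+track 1+track 8: duration 6+3+5=14, value 30+20+5=55
- track 3+track 1: duration 6+3=9, value 30+20=50
- track 1+track 9: duration 3+7=10, value 20+30=50
Best: 63 pts.

63 pts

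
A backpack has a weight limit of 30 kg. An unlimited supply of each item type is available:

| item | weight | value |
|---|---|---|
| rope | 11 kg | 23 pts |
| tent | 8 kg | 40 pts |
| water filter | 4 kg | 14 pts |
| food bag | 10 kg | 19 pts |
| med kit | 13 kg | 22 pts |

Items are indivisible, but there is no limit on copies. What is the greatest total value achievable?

134 pts

Best value-per-unit is tent at 40/8; filling with it alone gives 3×40 = 120.
Optimal mix: 3×tent + 1×water filter → weight 28, value 134.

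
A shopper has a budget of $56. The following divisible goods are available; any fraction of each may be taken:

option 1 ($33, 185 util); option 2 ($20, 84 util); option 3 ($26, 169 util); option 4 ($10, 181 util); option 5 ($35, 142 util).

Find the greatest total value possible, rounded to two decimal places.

462.12

Take in order of value per unit:
- option 4 (181/10 per unit): all 10 → value 181, running total 181.00
- option 3 (169/26 per unit): all 26 → value 169, running total 350.00
- option 1 (185/33 per unit): 20 of 33 → value 20×185/33 = 112.1212, running total 462.12
Total 462.12.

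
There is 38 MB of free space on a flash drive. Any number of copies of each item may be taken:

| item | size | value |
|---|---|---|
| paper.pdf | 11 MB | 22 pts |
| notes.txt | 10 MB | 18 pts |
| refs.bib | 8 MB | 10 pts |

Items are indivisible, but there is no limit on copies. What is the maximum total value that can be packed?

Best value-per-unit is paper.pdf at 22/11, and filling with it alone uses size 3×11=33. No mix of the others beats 3×22 = 66.

66 pts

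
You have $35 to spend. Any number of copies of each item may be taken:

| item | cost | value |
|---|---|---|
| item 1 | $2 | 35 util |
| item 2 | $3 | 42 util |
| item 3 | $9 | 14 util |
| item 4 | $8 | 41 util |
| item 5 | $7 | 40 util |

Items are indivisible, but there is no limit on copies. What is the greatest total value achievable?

602 util

Best value-per-unit is item 1 at 35/2; filling with it alone gives 17×35 = 595.
Optimal mix: 16×item 1 + 1×item 2 → cost 35, value 602.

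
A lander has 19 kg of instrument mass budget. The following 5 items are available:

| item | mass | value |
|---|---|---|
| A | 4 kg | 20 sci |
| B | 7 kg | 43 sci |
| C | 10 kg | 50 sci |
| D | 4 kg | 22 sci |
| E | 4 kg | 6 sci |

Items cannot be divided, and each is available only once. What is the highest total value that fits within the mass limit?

Check high-value combinations within 19 kg:
- B+C: mass 7+10=17, value 43+50=93
- A+C+D: mass 4+10+4=18, value 20+50+22=92
- A+B+D+E: mass 4+7+4+4=19, value 20+43+22+6=91
Best: 93 sci.

93 sci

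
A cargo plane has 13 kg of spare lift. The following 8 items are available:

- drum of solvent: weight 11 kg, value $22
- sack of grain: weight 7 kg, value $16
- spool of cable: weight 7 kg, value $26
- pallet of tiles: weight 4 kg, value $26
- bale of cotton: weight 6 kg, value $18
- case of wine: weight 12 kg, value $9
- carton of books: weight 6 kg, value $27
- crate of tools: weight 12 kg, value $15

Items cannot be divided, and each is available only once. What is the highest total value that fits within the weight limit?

$53

This is a 0/1 knapsack; check combinations near the capacity.
- pallet of tiles+carton of books: weight 4+6=10, value 26+27=53
- spool of cable+carton of books: weight 7+6=13, value 26+27=53
- spool of cable+pallet of tiles: weight 7+4=11, value 26+26=52
Best: $53.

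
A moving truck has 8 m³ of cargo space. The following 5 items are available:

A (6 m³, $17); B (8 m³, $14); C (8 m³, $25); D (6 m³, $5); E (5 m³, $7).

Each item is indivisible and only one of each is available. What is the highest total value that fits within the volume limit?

This is a 0/1 knapsack; check combinations near the capacity.
- C: volume 8, value 25
- A: volume 6, value 17
- B: volume 8, value 14
- E: volume 5, value 7
Best: $25.

$25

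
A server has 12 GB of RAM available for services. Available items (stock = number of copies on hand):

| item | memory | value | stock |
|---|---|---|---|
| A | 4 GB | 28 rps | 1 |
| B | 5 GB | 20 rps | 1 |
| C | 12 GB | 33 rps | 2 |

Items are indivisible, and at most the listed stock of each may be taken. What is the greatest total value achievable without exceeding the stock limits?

48 rps

Best selections within memory 12 and stock limits:
- 1×A + 1×B: memory 9, value 48
- 1×C: memory 12, value 33
- 1×A: memory 4, value 28
- 1×B: memory 5, value 20
Best: 48 rps.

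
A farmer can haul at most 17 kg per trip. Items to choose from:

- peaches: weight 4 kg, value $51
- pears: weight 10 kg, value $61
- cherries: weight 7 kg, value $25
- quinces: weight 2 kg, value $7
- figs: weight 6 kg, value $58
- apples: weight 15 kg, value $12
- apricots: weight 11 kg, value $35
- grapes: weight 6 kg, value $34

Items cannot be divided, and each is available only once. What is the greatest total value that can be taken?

$143

Check high-value combinations within 17 kg:
- peaches+figs+grapes: weight 4+6+6=16, value 51+58+34=143
- peaches+cherries+figs: weight 4+7+6=17, value 51+25+58=134
- peaches+pears+quinces: weight 4+10+2=16, value 51+61+7=119
Best: $143.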